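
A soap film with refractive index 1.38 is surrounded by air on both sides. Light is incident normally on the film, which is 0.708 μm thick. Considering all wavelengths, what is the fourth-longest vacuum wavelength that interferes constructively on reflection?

Top surface (1.0 → 1.38): reflection off a higher-index medium gives a half-wave phase shift.
At the lower boundary (n = 1.38 to n = 1.0) the reflected ray undergoes no phase shift.
Net: one phase inversion between the two reflected rays.
With one net inversion, constructive interference in reflection requires 2 n t = (m + ½) λ.
λ = 2 n t / (m + ½). The fourth-longest wavelength is m = 3: λ = 2 × 1.38 × 708 / 3.50 = 558 nm.

558 nm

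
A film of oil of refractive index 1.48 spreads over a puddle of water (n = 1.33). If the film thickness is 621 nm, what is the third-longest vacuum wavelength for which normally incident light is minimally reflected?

At the upper boundary (n = 1.0 to n = 1.48) the reflected ray undergoes a half-wave phase shift.
Bottom surface (1.48 → 1.33): reflection off a lower-index medium gives no phase shift.
The two reflections differ by half a wavelength.
For minimum reflection here: 2 n t = m λ.
λ = 2 n t / m. The third-longest wavelength is m = 3: λ = 2 × 1.48 × 621 / 3.00 = 613 nm.

613 nm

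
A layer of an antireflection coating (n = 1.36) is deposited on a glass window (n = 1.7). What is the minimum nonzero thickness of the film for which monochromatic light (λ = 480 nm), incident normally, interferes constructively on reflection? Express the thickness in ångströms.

At the upper boundary (n = 1.0 to n = 1.36) the reflected ray undergoes a half-wave phase shift.
Ray reflecting at the bottom interface goes from n = 1.36 toward n = 1.7: a half-wave phase shift.
Net: no relative phase inversion (both shifts match).
For strong reflection here: 2 n t = m λ.
Minimum nonzero at m = 1: t = λ / (2 n) = 480 / (2 × 1.36) = 176 nm.

1765 Å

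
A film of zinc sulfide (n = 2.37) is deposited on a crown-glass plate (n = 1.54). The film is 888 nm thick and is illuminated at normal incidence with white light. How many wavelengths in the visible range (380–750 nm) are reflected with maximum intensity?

5

At the upper boundary (n = 1.0 to n = 2.37) the reflected ray undergoes a half-wave phase shift.
At the lower boundary (n = 2.37 to n = 1.54) the reflected ray undergoes no phase shift.
Exactly one π shift → a net half-wave offset.
So the condition for constructive reflection is 2 n t = (m + ½) λ.
λ = 2 n t / (m + ½) = 4209 / (m + ½) nm.
m=5: 765 nm (IR); m=6: 648 nm (visible); m=7: 561 nm (visible); m=8: 495 nm (visible); m=9: 443 nm (visible); m=10: 401 nm (visible); m=11: 366 nm (UV).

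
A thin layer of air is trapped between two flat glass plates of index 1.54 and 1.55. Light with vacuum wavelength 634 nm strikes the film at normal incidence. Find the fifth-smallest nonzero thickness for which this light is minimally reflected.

1585 nm

At the upper boundary (n = 1.54 to n = 1.0) the reflected ray undergoes no phase shift.
Bottom surface (1.0 → 1.55): reflection off a higher-index medium gives a half-wave phase shift.
Exactly one π shift → a net half-wave offset.
So the condition for destructive reflection is 2 n t = m λ.
The fifth-smallest nonzero thickness corresponds to m = 5: t = m λ / (2 n) = 5.00 × 634 / (2 × 1.0) = 1585 nm.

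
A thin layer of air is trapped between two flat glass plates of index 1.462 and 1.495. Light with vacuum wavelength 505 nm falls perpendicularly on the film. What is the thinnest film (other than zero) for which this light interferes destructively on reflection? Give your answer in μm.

Top surface (1.462 → 1.0): reflection off a lower-index medium gives no phase shift.
At the lower boundary (n = 1.0 to n = 1.495) the reflected ray undergoes a half-wave phase shift.
The two reflections differ by half a wavelength.
For weak reflection here: 2 n t = m λ.
Minimum nonzero at m = 1: t = λ / (2 n) = 505 / (2 × 1.0) = 253 nm.

0.253 μm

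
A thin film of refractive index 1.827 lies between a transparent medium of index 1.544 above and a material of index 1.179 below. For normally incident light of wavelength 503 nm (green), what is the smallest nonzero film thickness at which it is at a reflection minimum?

138 nm

At the upper boundary (n = 1.544 to n = 1.827) the reflected ray undergoes a half-wave phase shift.
At the lower boundary (n = 1.827 to n = 1.179) the reflected ray undergoes no phase shift.
The two reflections differ by half a wavelength.
With one net inversion, destructive interference in reflection requires 2 n t = m λ.
The smallest nonzero thickness corresponds to m = 1: t = m λ / (2 n) = 1.00 × 503 / (2 × 1.827) = 138 nm.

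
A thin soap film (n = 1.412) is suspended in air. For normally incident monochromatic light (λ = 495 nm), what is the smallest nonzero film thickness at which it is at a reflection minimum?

175 nm

Ray reflecting at the top interface goes from n = 1.0 toward n = 1.412: a half-wave phase shift.
Ray reflecting at the bottom interface goes from n = 1.412 toward n = 1.0: no phase shift.
Net: one phase inversion between the two reflected rays.
With one net inversion, destructive interference in reflection requires 2 n t = m λ.
The smallest nonzero thickness corresponds to m = 1: t = m λ / (2 n) = 1.00 × 495 / (2 × 1.412) = 175 nm.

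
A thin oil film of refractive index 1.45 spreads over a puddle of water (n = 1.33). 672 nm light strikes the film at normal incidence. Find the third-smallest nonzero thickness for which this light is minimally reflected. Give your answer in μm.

Ray reflecting at the top interface goes from n = 1.0 toward n = 1.45: a half-wave phase shift.
Bottom surface (1.45 → 1.33): reflection off a lower-index medium gives no phase shift.
The two reflections differ by half a wavelength.
With one net inversion, destructive interference in reflection requires 2 n t = m λ.
The third-smallest nonzero thickness corresponds to m = 3: t = m λ / (2 n) = 3.00 × 672 / (2 × 1.45) = 695 nm.

0.695 μm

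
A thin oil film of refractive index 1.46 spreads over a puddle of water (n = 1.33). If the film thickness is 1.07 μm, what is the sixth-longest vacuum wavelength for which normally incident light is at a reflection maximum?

At the upper boundary (n = 1.0 to n = 1.46) the reflected ray undergoes a half-wave phase shift.
Bottom surface (1.46 → 1.33): reflection off a lower-index medium gives no phase shift.
Exactly one π shift → a net half-wave offset.
For maximum reflection here: 2 n t = (m + ½) λ.
λ = 2 n t / (m + ½). The sixth-longest wavelength is m = 5: λ = 2 × 1.46 × 1070 / 5.50 = 568 nm.

568 nm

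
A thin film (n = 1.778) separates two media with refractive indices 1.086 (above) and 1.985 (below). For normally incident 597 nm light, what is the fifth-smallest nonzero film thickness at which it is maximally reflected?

Ray reflecting at the top interface goes from n = 1.086 toward n = 1.778: a half-wave phase shift.
Ray reflecting at the bottom interface goes from n = 1.778 toward n = 1.985: a half-wave phase shift.
The two reflections carry the same phase change, so no net offset.
With no net inversion, constructive interference in reflection requires 2 n t = m λ.
The fifth-smallest nonzero thickness corresponds to m = 5: t = m λ / (2 n) = 5.00 × 597 / (2 × 1.778) = 839 nm.

839 nm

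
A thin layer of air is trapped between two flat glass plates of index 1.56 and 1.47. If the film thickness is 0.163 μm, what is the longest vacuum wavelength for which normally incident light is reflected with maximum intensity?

652 nm

At the upper boundary (n = 1.56 to n = 1.0) the reflected ray undergoes no phase shift.
Bottom surface (1.0 → 1.47): reflection off a higher-index medium gives a half-wave phase shift.
Net: one phase inversion between the two reflected rays.
With one net inversion, constructive interference in reflection requires 2 n t = (m + ½) λ.
λ = 2 n t / (m + ½). The longest wavelength is m = 0: λ = 2 × 1.0 × 163 / 0.500 = 652 nm.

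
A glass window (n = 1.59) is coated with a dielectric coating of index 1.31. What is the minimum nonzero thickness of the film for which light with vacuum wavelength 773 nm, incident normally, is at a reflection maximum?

At the upper boundary (n = 1.0 to n = 1.31) the reflected ray undergoes a half-wave phase shift.
Ray reflecting at the bottom interface goes from n = 1.31 toward n = 1.59: a half-wave phase shift.
Net: no relative phase inversion (both shifts match).
With no net inversion, constructive interference in reflection requires 2 n t = m λ.
Minimum nonzero at m = 1: t = λ / (2 n) = 773 / (2 × 1.31) = 295 nm.

295 nm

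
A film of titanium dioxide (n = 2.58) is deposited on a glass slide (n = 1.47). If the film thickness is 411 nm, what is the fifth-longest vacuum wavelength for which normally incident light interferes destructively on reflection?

At the upper boundary (n = 1.0 to n = 2.58) the reflected ray undergoes a half-wave phase shift.
Bottom surface (2.58 → 1.47): reflection off a lower-index medium gives no phase shift.
The two reflections differ by half a wavelength.
For dark reflection here: 2 n t = m λ.
λ = 2 n t / m. The fifth-longest wavelength is m = 5: λ = 2 × 2.58 × 411 / 5.00 = 424 nm.

424 nm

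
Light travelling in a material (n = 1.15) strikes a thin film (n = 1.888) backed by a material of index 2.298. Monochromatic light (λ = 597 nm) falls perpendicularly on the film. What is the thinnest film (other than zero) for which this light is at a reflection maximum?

At the upper boundary (n = 1.15 to n = 1.888) the reflected ray undergoes a half-wave phase shift.
At the lower boundary (n = 1.888 to n = 2.298) the reflected ray undergoes a half-wave phase shift.
The two reflections carry the same phase change, so no net offset.
For strong reflection here: 2 n t = m λ.
Minimum nonzero at m = 1: t = λ / (2 n) = 597 / (2 × 1.888) = 158 nm.

158 nm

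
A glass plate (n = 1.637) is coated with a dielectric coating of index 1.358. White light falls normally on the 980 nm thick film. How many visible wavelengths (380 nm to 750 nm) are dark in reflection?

Top surface (1.0 → 1.358): reflection off a higher-index medium gives a half-wave phase shift.
Bottom surface (1.358 → 1.637): reflection off a higher-index medium gives a half-wave phase shift.
Net: no relative phase inversion (both shifts match).
With no net inversion, destructive interference in reflection requires 2 n t = (m + ½) λ.
λ = 2 n t / (m + ½) = 2662 / (m + ½) nm.
m=3: 760 nm (IR); m=4: 591 nm (visible); m=5: 484 nm (visible); m=6: 409 nm (visible); m=7: 355 nm (UV).

3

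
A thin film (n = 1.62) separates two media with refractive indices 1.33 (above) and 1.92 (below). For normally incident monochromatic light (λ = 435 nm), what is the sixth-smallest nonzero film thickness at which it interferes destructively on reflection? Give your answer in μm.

Ray reflecting at the top interface goes from n = 1.33 toward n = 1.62: a half-wave phase shift.
At the lower boundary (n = 1.62 to n = 1.92) the reflected ray undergoes a half-wave phase shift.
The two reflections carry the same phase change, so no net offset.
So the condition for destructive reflection is 2 n t = (m + ½) λ.
The sixth-smallest nonzero thickness corresponds to m = 5: t = (m + ½) λ / (2 n) = 5.50 × 435 / (2 × 1.62) = 738 nm.

0.738 μm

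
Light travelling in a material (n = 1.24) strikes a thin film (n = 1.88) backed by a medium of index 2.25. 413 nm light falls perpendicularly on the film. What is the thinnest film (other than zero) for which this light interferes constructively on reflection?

110 nm

Ray reflecting at the top interface goes from n = 1.24 toward n = 1.88: a half-wave phase shift.
Ray reflecting at the bottom interface goes from n = 1.88 toward n = 2.25: a half-wave phase shift.
Zero or two π shifts → no net half-wave offset.
For maximum reflection here: 2 n t = m λ.
Minimum nonzero at m = 1: t = λ / (2 n) = 413 / (2 × 1.88) = 110 nm.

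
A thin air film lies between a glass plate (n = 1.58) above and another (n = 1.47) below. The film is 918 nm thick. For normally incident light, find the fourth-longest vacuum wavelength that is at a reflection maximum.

Top surface (1.58 → 1.0): reflection off a lower-index medium gives no phase shift.
Bottom surface (1.0 → 1.47): reflection off a higher-index medium gives a half-wave phase shift.
Net: one phase inversion between the two reflected rays.
So the condition for constructive reflection is 2 n t = (m + ½) λ.
λ = 2 n t / (m + ½). The fourth-longest wavelength is m = 3: λ = 2 × 1.0 × 918 / 3.50 = 525 nm.

525 nm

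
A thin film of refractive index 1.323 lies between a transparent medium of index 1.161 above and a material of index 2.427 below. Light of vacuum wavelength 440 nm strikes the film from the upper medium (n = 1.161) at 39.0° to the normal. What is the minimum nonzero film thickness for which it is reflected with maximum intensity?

199 nm

Top surface (1.161 → 1.323): reflection off a higher-index medium gives a half-wave phase shift.
Bottom surface (1.323 → 2.427): reflection off a higher-index medium gives a half-wave phase shift.
The two reflections carry the same phase change, so no net offset.
So the condition for constructive reflection is 2 n t cos θ_r = m λ.
Snell's law: 1.161 sin 39.0° = 1.323 sin θ_r → sin θ_r = 0.552, cos θ_r = 0.834.
Minimum nonzero at m = 1: t = λ / (2 n cos θ_r) = 440 / (2 × 1.323 × 0.834) = 199 nm.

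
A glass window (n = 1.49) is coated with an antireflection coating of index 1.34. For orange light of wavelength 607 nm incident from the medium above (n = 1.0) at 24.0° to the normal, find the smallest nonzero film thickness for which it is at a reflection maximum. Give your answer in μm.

0.238 μm

At the upper boundary (n = 1.0 to n = 1.34) the reflected ray undergoes a half-wave phase shift.
At the lower boundary (n = 1.34 to n = 1.49) the reflected ray undergoes a half-wave phase shift.
Net: no relative phase inversion (both shifts match).
So the condition for constructive reflection is 2 n t cos θ_r = m λ.
Snell's law: 1.0 sin 24.0° = 1.34 sin θ_r → sin θ_r = 0.304, cos θ_r = 0.953.
Minimum nonzero at m = 1: t = λ / (2 n cos θ_r) = 607 / (2 × 1.34 × 0.953) = 238 nm.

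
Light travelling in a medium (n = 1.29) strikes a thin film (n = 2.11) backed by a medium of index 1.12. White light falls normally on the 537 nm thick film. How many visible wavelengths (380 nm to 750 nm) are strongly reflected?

Ray reflecting at the top interface goes from n = 1.29 toward n = 2.11: a half-wave phase shift.
At the lower boundary (n = 2.11 to n = 1.12) the reflected ray undergoes no phase shift.
The two reflections differ by half a wavelength.
For strong reflection here: 2 n t = (m + ½) λ.
λ = 2 n t / (m + ½) = 2266 / (m + ½) nm.
m=2: 906 nm (IR); m=3: 647 nm (visible); m=4: 504 nm (visible); m=5: 412 nm (visible); m=6: 349 nm (UV).

3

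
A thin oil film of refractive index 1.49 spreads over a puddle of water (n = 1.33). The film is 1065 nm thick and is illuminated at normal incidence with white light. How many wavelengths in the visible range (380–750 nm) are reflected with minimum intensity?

Ray reflecting at the top interface goes from n = 1.0 toward n = 1.49: a half-wave phase shift.
Bottom surface (1.49 → 1.33): reflection off a lower-index medium gives no phase shift.
Net: one phase inversion between the two reflected rays.
For weak reflection here: 2 n t = m λ.
λ = 2 n t / m = 3174 / m nm.
m=4: 793 nm (IR); m=5: 635 nm (visible); m=6: 529 nm (visible); m=7: 453 nm (visible); m=8: 397 nm (visible); m=9: 353 nm (UV).

4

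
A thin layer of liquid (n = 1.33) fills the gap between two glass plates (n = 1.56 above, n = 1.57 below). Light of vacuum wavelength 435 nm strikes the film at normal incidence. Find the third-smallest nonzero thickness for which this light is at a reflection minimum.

Top surface (1.56 → 1.33): reflection off a lower-index medium gives no phase shift.
At the lower boundary (n = 1.33 to n = 1.57) the reflected ray undergoes a half-wave phase shift.
Net: one phase inversion between the two reflected rays.
With one net inversion, destructive interference in reflection requires 2 n t = m λ.
The third-smallest nonzero thickness corresponds to m = 3: t = m λ / (2 n) = 3.00 × 435 / (2 × 1.33) = 491 nm.

491 nm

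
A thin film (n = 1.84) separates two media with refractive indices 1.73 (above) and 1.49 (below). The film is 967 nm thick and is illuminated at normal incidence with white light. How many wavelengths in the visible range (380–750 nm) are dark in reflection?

Top surface (1.73 → 1.84): reflection off a higher-index medium gives a half-wave phase shift.
Bottom surface (1.84 → 1.49): reflection off a lower-index medium gives no phase shift.
Net: one phase inversion between the two reflected rays.
So the condition for destructive reflection is 2 n t = m λ.
λ = 2 n t / m = 3559 / m nm.
m=4: 890 nm (IR); m=5: 712 nm (visible); m=6: 593 nm (visible); m=7: 508 nm (visible); m=8: 445 nm (visible); m=9: 395 nm (visible); m=10: 356 nm (UV).

5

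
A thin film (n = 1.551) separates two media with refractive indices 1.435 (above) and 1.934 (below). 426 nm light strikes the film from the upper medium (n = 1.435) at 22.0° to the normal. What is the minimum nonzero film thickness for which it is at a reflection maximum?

At the upper boundary (n = 1.435 to n = 1.551) the reflected ray undergoes a half-wave phase shift.
Bottom surface (1.551 → 1.934): reflection off a higher-index medium gives a half-wave phase shift.
The two reflections carry the same phase change, so no net offset.
So the condition for constructive reflection is 2 n t cos θ_r = m λ.
Snell's law: 1.435 sin 22.0° = 1.551 sin θ_r → sin θ_r = 0.347, cos θ_r = 0.938.
Minimum nonzero at m = 1: t = λ / (2 n cos θ_r) = 426 / (2 × 1.551 × 0.938) = 146 nm.

146 nm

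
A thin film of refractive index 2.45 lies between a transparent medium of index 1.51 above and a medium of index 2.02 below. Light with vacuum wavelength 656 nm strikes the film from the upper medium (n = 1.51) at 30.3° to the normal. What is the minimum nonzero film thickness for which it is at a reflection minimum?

141 nm

Ray reflecting at the top interface goes from n = 1.51 toward n = 2.45: a half-wave phase shift.
At the lower boundary (n = 2.45 to n = 2.02) the reflected ray undergoes no phase shift.
Net: one phase inversion between the two reflected rays.
With one net inversion, destructive interference in reflection requires 2 n t cos θ_r = m λ.
Snell's law: 1.51 sin 30.3° = 2.45 sin θ_r → sin θ_r = 0.311, cos θ_r = 0.950.
Minimum nonzero at m = 1: t = λ / (2 n cos θ_r) = 656 / (2 × 2.45 × 0.950) = 141 nm.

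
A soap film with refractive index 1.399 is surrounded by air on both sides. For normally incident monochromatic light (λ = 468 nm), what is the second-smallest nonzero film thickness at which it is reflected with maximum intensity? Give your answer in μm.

At the upper boundary (n = 1.0 to n = 1.399) the reflected ray undergoes a half-wave phase shift.
Bottom surface (1.399 → 1.0): reflection off a lower-index medium gives no phase shift.
Net: one phase inversion between the two reflected rays.
For maximum reflection here: 2 n t = (m + ½) λ.
The second-smallest nonzero thickness corresponds to m = 1: t = (m + ½) λ / (2 n) = 1.50 × 468 / (2 × 1.399) = 251 nm.

0.251 μm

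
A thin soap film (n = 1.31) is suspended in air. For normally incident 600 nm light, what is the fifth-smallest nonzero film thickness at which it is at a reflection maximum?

At the upper boundary (n = 1.0 to n = 1.31) the reflected ray undergoes a half-wave phase shift.
Bottom surface (1.31 → 1.0): reflection off a lower-index medium gives no phase shift.
Net: one phase inversion between the two reflected rays.
For strong reflection here: 2 n t = (m + ½) λ.
The fifth-smallest nonzero thickness corresponds to m = 4: t = (m + ½) λ / (2 n) = 4.50 × 600 / (2 × 1.31) = 1031 nm.

1031 nm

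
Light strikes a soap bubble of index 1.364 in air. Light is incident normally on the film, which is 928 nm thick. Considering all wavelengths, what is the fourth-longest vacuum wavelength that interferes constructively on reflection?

Ray reflecting at the top interface goes from n = 1.0 toward n = 1.364: a half-wave phase shift.
Bottom surface (1.364 → 1.0): reflection off a lower-index medium gives no phase shift.
Net: one phase inversion between the two reflected rays.
For strong reflection here: 2 n t = (m + ½) λ.
λ = 2 n t / (m + ½). The fourth-longest wavelength is m = 3: λ = 2 × 1.364 × 928 / 3.50 = 723 nm.

723 nm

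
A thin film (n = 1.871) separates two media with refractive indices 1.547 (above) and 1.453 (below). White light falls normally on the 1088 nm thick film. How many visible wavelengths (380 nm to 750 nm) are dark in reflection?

Ray reflecting at the top interface goes from n = 1.547 toward n = 1.871: a half-wave phase shift.
Ray reflecting at the bottom interface goes from n = 1.871 toward n = 1.453: no phase shift.
The two reflections differ by half a wavelength.
For minimum reflection here: 2 n t = m λ.
λ = 2 n t / m = 4071 / m nm.
m=5: 814 nm (IR); m=6: 679 nm (visible); m=7: 582 nm (visible); m=8: 509 nm (visible); m=9: 452 nm (visible); m=10: 407 nm (visible); m=11: 370 nm (UV).

5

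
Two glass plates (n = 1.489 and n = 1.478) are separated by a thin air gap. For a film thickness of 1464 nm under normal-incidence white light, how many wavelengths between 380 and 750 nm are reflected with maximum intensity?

4

Top surface (1.489 → 1.0): reflection off a lower-index medium gives no phase shift.
Ray reflecting at the bottom interface goes from n = 1.0 toward n = 1.478: a half-wave phase shift.
Net: one phase inversion between the two reflected rays.
So the condition for constructive reflection is 2 n t = (m + ½) λ.
λ = 2 n t / (m + ½) = 2928 / (m + ½) nm.
m=3: 837 nm (IR); m=4: 651 nm (visible); m=5: 532 nm (visible); m=6: 450 nm (visible); m=7: 390 nm (visible); m=8: 344 nm (UV).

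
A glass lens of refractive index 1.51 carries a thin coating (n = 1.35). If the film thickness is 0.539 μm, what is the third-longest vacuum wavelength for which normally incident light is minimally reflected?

582 nm

Ray reflecting at the top interface goes from n = 1.0 toward n = 1.35: a half-wave phase shift.
Ray reflecting at the bottom interface goes from n = 1.35 toward n = 1.51: a half-wave phase shift.
The two reflections carry the same phase change, so no net offset.
With no net inversion, destructive interference in reflection requires 2 n t = (m + ½) λ.
λ = 2 n t / (m + ½). The third-longest wavelength is m = 2: λ = 2 × 1.35 × 539 / 2.50 = 582 nm.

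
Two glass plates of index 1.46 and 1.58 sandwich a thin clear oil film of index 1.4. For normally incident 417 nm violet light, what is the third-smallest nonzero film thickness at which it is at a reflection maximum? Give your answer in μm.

0.372 μm

At the upper boundary (n = 1.46 to n = 1.4) the reflected ray undergoes no phase shift.
At the lower boundary (n = 1.4 to n = 1.58) the reflected ray undergoes a half-wave phase shift.
Exactly one π shift → a net half-wave offset.
With one net inversion, constructive interference in reflection requires 2 n t = (m + ½) λ.
The third-smallest nonzero thickness corresponds to m = 2: t = (m + ½) λ / (2 n) = 2.50 × 417 / (2 × 1.4) = 372 nm.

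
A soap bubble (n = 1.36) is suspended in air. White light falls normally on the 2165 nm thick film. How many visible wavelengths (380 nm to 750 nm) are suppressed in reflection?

At the upper boundary (n = 1.0 to n = 1.36) the reflected ray undergoes a half-wave phase shift.
At the lower boundary (n = 1.36 to n = 1.0) the reflected ray undergoes no phase shift.
The two reflections differ by half a wavelength.
With one net inversion, destructive interference in reflection requires 2 n t = m λ.
λ = 2 n t / m = 5889 / m nm.
m=7: 841 nm (IR); m=8: 736 nm (visible); m=9: 654 nm (visible); m=10: 589 nm (visible); m=11: 535 nm (visible); m=12: 491 nm (visible); m=13: 453 nm (visible); m=14: 421 nm (visible); m=15: 393 nm (visible); m=16: 368 nm (UV).

8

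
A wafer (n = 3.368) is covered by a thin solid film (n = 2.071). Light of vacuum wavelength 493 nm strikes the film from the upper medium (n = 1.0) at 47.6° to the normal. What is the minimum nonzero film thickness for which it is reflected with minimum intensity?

Top surface (1.0 → 2.071): reflection off a higher-index medium gives a half-wave phase shift.
Ray reflecting at the bottom interface goes from n = 2.071 toward n = 3.368: a half-wave phase shift.
Net: no relative phase inversion (both shifts match).
For minimum reflection here: 2 n t cos θ_r = (m + ½) λ.
Snell's law: 1.0 sin 47.6° = 2.071 sin θ_r → sin θ_r = 0.357, cos θ_r = 0.934.
Minimum at m = 0: t = λ / (4 n cos θ_r) = 493 / (4 × 2.071 × 0.934) = 63.7 nm.

63.7 nm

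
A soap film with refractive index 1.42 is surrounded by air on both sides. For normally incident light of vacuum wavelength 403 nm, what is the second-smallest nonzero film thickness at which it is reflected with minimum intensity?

Ray reflecting at the top interface goes from n = 1.0 toward n = 1.42: a half-wave phase shift.
Ray reflecting at the bottom interface goes from n = 1.42 toward n = 1.0: no phase shift.
Exactly one π shift → a net half-wave offset.
So the condition for destructive reflection is 2 n t = m λ.
The second-smallest nonzero thickness corresponds to m = 2: t = m λ / (2 n) = 2.00 × 403 / (2 × 1.42) = 284 nm.

284 nm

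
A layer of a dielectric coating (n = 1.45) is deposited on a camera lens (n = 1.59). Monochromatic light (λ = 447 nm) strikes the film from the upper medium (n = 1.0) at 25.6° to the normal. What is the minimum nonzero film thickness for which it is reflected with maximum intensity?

161 nm

Top surface (1.0 → 1.45): reflection off a higher-index medium gives a half-wave phase shift.
Bottom surface (1.45 → 1.59): reflection off a higher-index medium gives a half-wave phase shift.
Net: no relative phase inversion (both shifts match).
So the condition for constructive reflection is 2 n t cos θ_r = m λ.
Snell's law: 1.0 sin 25.6° = 1.45 sin θ_r → sin θ_r = 0.298, cos θ_r = 0.955.
Minimum nonzero at m = 1: t = λ / (2 n cos θ_r) = 447 / (2 × 1.45 × 0.955) = 161 nm.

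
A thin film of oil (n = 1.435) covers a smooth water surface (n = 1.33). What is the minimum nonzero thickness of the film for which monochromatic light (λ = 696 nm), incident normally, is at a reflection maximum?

Ray reflecting at the top interface goes from n = 1.0 toward n = 1.435: a half-wave phase shift.
Bottom surface (1.435 → 1.33): reflection off a lower-index medium gives no phase shift.
Net: one phase inversion between the two reflected rays.
For maximum reflection here: 2 n t = (m + ½) λ.
Minimum at m = 0: t = λ / (4 n) = 696 / (4 × 1.435) = 121 nm.

121 nm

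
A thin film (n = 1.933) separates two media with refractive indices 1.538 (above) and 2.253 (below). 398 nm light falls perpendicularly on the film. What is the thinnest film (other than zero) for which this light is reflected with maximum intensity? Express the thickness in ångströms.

1029 Å

At the upper boundary (n = 1.538 to n = 1.933) the reflected ray undergoes a half-wave phase shift.
At the lower boundary (n = 1.933 to n = 2.253) the reflected ray undergoes a half-wave phase shift.
Net: no relative phase inversion (both shifts match).
With no net inversion, constructive interference in reflection requires 2 n t = m λ.
Minimum nonzero at m = 1: t = λ / (2 n) = 398 / (2 × 1.933) = 103 nm.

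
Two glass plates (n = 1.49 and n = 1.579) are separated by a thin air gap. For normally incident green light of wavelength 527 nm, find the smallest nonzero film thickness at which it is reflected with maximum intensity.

132 nm

Ray reflecting at the top interface goes from n = 1.49 toward n = 1.0: no phase shift.
Ray reflecting at the bottom interface goes from n = 1.0 toward n = 1.579: a half-wave phase shift.
The two reflections differ by half a wavelength.
For bright reflection here: 2 n t = (m + ½) λ.
Minimum at m = 0: t = λ / (4 n) = 527 / (4 × 1.0) = 132 nm.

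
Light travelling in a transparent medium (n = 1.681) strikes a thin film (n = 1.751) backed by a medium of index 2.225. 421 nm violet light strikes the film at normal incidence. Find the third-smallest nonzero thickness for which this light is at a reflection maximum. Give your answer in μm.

At the upper boundary (n = 1.681 to n = 1.751) the reflected ray undergoes a half-wave phase shift.
Ray reflecting at the bottom interface goes from n = 1.751 toward n = 2.225: a half-wave phase shift.
The two reflections carry the same phase change, so no net offset.
With no net inversion, constructive interference in reflection requires 2 n t = m λ.
The third-smallest nonzero thickness corresponds to m = 3: t = m λ / (2 n) = 3.00 × 421 / (2 × 1.751) = 361 nm.

0.361 μm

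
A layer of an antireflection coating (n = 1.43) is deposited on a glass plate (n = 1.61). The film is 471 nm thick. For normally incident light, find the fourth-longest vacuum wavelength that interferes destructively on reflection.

385 nm

At the upper boundary (n = 1.0 to n = 1.43) the reflected ray undergoes a half-wave phase shift.
Ray reflecting at the bottom interface goes from n = 1.43 toward n = 1.61: a half-wave phase shift.
Net: no relative phase inversion (both shifts match).
With no net inversion, destructive interference in reflection requires 2 n t = (m + ½) λ.
λ = 2 n t / (m + ½). The fourth-longest wavelength is m = 3: λ = 2 × 1.43 × 471 / 3.50 = 385 nm.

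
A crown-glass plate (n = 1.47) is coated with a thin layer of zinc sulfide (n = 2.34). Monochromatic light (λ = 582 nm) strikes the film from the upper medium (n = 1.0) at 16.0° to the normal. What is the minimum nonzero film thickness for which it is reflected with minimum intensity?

At the upper boundary (n = 1.0 to n = 2.34) the reflected ray undergoes a half-wave phase shift.
Ray reflecting at the bottom interface goes from n = 2.34 toward n = 1.47: no phase shift.
The two reflections differ by half a wavelength.
So the condition for destructive reflection is 2 n t cos θ_r = m λ.
Snell's law: 1.0 sin 16.0° = 2.34 sin θ_r → sin θ_r = 0.118, cos θ_r = 0.993.
Minimum nonzero at m = 1: t = λ / (2 n cos θ_r) = 582 / (2 × 2.34 × 0.993) = 125 nm.

125 nm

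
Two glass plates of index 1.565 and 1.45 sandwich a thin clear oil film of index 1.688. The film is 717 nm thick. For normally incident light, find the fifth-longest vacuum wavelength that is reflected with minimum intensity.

484 nm

Top surface (1.565 → 1.688): reflection off a higher-index medium gives a half-wave phase shift.
Bottom surface (1.688 → 1.45): reflection off a lower-index medium gives no phase shift.
Net: one phase inversion between the two reflected rays.
With one net inversion, destructive interference in reflection requires 2 n t = m λ.
λ = 2 n t / m. The fifth-longest wavelength is m = 5: λ = 2 × 1.688 × 717 / 5.00 = 484 nm.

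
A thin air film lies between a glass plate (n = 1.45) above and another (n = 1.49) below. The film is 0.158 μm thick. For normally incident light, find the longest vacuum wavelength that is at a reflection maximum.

632 nm

Ray reflecting at the top interface goes from n = 1.45 toward n = 1.0: no phase shift.
At the lower boundary (n = 1.0 to n = 1.49) the reflected ray undergoes a half-wave phase shift.
The two reflections differ by half a wavelength.
So the condition for constructive reflection is 2 n t = (m + ½) λ.
λ = 2 n t / (m + ½). The longest wavelength is m = 0: λ = 2 × 1.0 × 158 / 0.500 = 632 nm.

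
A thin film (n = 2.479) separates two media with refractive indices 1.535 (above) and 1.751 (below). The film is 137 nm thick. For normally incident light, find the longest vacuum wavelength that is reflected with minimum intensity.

679 nm

Ray reflecting at the top interface goes from n = 1.535 toward n = 2.479: a half-wave phase shift.
Ray reflecting at the bottom interface goes from n = 2.479 toward n = 1.751: no phase shift.
Net: one phase inversion between the two reflected rays.
With one net inversion, destructive interference in reflection requires 2 n t = m λ.
λ = 2 n t / m. The longest wavelength is m = 1: λ = 2 × 2.479 × 137 / 1.00 = 679 nm.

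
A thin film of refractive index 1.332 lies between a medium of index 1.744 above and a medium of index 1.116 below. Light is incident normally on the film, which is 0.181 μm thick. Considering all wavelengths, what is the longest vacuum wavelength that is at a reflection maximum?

482 nm

At the upper boundary (n = 1.744 to n = 1.332) the reflected ray undergoes no phase shift.
Bottom surface (1.332 → 1.116): reflection off a lower-index medium gives no phase shift.
Zero or two π shifts → no net half-wave offset.
For bright reflection here: 2 n t = m λ.
λ = 2 n t / m. The longest wavelength is m = 1: λ = 2 × 1.332 × 181 / 1.00 = 482 nm.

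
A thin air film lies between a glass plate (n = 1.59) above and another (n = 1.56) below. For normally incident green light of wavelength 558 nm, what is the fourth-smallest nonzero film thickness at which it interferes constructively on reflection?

977 nm

Top surface (1.59 → 1.0): reflection off a lower-index medium gives no phase shift.
Ray reflecting at the bottom interface goes from n = 1.0 toward n = 1.56: a half-wave phase shift.
The two reflections differ by half a wavelength.
So the condition for constructive reflection is 2 n t = (m + ½) λ.
The fourth-smallest nonzero thickness corresponds to m = 3: t = (m + ½) λ / (2 n) = 3.50 × 558 / (2 × 1.0) = 977 nm.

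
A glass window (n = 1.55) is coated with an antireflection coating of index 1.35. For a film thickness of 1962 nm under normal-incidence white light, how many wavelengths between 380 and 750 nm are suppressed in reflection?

7

Top surface (1.0 → 1.35): reflection off a higher-index medium gives a half-wave phase shift.
Ray reflecting at the bottom interface goes from n = 1.35 toward n = 1.55: a half-wave phase shift.
The two reflections carry the same phase change, so no net offset.
So the condition for destructive reflection is 2 n t = (m + ½) λ.
λ = 2 n t / (m + ½) = 5297 / (m + ½) nm.
m=6: 815 nm (IR); m=7: 706 nm (visible); m=8: 623 nm (visible); m=9: 558 nm (visible); m=10: 505 nm (visible); m=11: 461 nm (visible); m=12: 424 nm (visible); m=13: 392 nm (visible); m=14: 365 nm (UV).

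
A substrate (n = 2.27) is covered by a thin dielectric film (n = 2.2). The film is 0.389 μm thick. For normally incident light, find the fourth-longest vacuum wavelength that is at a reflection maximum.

At the upper boundary (n = 1.0 to n = 2.2) the reflected ray undergoes a half-wave phase shift.
At the lower boundary (n = 2.2 to n = 2.27) the reflected ray undergoes a half-wave phase shift.
Zero or two π shifts → no net half-wave offset.
With no net inversion, constructive interference in reflection requires 2 n t = m λ.
λ = 2 n t / m. The fourth-longest wavelength is m = 4: λ = 2 × 2.2 × 389 / 4.00 = 428 nm.

428 nm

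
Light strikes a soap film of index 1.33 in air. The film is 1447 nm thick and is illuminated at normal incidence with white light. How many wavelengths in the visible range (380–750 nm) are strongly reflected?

5

At the upper boundary (n = 1.0 to n = 1.33) the reflected ray undergoes a half-wave phase shift.
At the lower boundary (n = 1.33 to n = 1.0) the reflected ray undergoes no phase shift.
Exactly one π shift → a net half-wave offset.
For strong reflection here: 2 n t = (m + ½) λ.
λ = 2 n t / (m + ½) = 3849 / (m + ½) nm.
m=4: 855 nm (IR); m=5: 700 nm (visible); m=6: 592 nm (visible); m=7: 513 nm (visible); m=8: 453 nm (visible); m=9: 405 nm (visible); m=10: 367 nm (UV).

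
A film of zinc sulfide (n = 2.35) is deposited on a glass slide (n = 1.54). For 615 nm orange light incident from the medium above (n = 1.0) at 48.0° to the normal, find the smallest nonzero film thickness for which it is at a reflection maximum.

Top surface (1.0 → 2.35): reflection off a higher-index medium gives a half-wave phase shift.
At the lower boundary (n = 2.35 to n = 1.54) the reflected ray undergoes no phase shift.
Net: one phase inversion between the two reflected rays.
So the condition for constructive reflection is 2 n t cos θ_r = (m + ½) λ.
Snell's law: 1.0 sin 48.0° = 2.35 sin θ_r → sin θ_r = 0.316, cos θ_r = 0.949.
Minimum at m = 0: t = λ / (4 n cos θ_r) = 615 / (4 × 2.35 × 0.949) = 69.0 nm.

69.0 nm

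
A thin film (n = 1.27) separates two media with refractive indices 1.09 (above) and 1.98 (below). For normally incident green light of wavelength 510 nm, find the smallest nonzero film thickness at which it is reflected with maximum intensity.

201 nm

At the upper boundary (n = 1.09 to n = 1.27) the reflected ray undergoes a half-wave phase shift.
At the lower boundary (n = 1.27 to n = 1.98) the reflected ray undergoes a half-wave phase shift.
The two reflections carry the same phase change, so no net offset.
So the condition for constructive reflection is 2 n t = m λ.
Minimum nonzero at m = 1: t = λ / (2 n) = 510 / (2 × 1.27) = 201 nm.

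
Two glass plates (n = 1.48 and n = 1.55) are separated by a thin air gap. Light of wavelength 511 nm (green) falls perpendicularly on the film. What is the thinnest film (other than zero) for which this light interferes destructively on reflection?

At the upper boundary (n = 1.48 to n = 1.0) the reflected ray undergoes no phase shift.
At the lower boundary (n = 1.0 to n = 1.55) the reflected ray undergoes a half-wave phase shift.
Exactly one π shift → a net half-wave offset.
With one net inversion, destructive interference in reflection requires 2 n t = m λ.
Minimum nonzero at m = 1: t = λ / (2 n) = 511 / (2 × 1.0) = 256 nm.

256 nm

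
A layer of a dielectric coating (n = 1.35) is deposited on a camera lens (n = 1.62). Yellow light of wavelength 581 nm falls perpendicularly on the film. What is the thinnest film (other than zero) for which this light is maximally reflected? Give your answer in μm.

At the upper boundary (n = 1.0 to n = 1.35) the reflected ray undergoes a half-wave phase shift.
At the lower boundary (n = 1.35 to n = 1.62) the reflected ray undergoes a half-wave phase shift.
Net: no relative phase inversion (both shifts match).
So the condition for constructive reflection is 2 n t = m λ.
Minimum nonzero at m = 1: t = λ / (2 n) = 581 / (2 × 1.35) = 215 nm.

0.215 μm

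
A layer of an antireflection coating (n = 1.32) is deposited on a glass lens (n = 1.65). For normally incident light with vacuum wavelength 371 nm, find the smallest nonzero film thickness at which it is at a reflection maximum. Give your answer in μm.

At the upper boundary (n = 1.0 to n = 1.32) the reflected ray undergoes a half-wave phase shift.
At the lower boundary (n = 1.32 to n = 1.65) the reflected ray undergoes a half-wave phase shift.
Net: no relative phase inversion (both shifts match).
For maximum reflection here: 2 n t = m λ.
Minimum nonzero at m = 1: t = λ / (2 n) = 371 / (2 × 1.32) = 141 nm.

0.141 μm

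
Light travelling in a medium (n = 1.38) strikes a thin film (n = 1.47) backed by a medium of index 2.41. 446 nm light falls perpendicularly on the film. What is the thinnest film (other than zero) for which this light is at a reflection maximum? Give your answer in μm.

At the upper boundary (n = 1.38 to n = 1.47) the reflected ray undergoes a half-wave phase shift.
Ray reflecting at the bottom interface goes from n = 1.47 toward n = 2.41: a half-wave phase shift.
The two reflections carry the same phase change, so no net offset.
For strong reflection here: 2 n t = m λ.
Minimum nonzero at m = 1: t = λ / (2 n) = 446 / (2 × 1.47) = 152 nm.

0.152 μm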